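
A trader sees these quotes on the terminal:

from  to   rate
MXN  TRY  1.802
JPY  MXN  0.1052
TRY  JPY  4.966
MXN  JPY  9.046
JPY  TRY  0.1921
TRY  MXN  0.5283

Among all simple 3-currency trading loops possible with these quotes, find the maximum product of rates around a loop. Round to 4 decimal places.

JPY→MXN→TRY→JPY: 0.1052 × 1.802 × 4.966 = 0.94141
JPY→TRY→MXN→JPY: 0.1921 × 0.5283 × 9.046 = 0.91805
Maximum is JPY→MXN→TRY→JPY at 0.9414; no arbitrage — every cycle loses value.

0.9414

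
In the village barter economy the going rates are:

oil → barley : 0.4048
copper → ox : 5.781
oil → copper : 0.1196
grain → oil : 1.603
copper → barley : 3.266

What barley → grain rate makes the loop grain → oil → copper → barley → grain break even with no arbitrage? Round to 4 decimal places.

Known legs of the cycle: 1.603 × 0.1196 × 3.266 = 0.6261536008
For no arbitrage the full-cycle product must be 1, so the missing rate is 1 / 0.6261536008 ≈ 1.597052.

1.5971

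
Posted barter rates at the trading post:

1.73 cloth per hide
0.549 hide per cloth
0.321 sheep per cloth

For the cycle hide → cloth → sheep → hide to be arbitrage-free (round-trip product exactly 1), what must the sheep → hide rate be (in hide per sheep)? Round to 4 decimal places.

1.8007

Known legs of the cycle: 1.73 × 0.321 = 0.55533
For no arbitrage the full-cycle product must be 1, so the missing rate is 1 / 0.55533 ≈ 1.800731.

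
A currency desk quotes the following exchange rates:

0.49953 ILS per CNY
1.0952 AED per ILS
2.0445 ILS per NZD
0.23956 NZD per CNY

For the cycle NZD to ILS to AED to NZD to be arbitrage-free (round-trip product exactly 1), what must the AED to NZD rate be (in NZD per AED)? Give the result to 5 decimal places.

0.44660

Known legs of the cycle: 2.0445 × 1.0952 = 2.2391364
For no arbitrage the full-cycle product must be 1, so the missing rate is 1 / 2.2391364 ≈ 0.4466008.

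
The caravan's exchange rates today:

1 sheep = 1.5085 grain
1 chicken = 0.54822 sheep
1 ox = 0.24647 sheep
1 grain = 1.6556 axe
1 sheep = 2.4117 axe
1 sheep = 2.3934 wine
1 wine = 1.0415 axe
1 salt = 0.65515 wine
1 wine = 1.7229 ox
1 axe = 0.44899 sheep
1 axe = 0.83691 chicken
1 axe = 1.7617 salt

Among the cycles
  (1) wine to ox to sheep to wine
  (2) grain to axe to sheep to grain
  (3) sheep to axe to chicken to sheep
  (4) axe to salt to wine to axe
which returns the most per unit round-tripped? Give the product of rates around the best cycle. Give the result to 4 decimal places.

(1) 1.7229 × 0.24647 × 2.3934 = 1.01634
(2) 1.6556 × 0.44899 × 1.5085 = 1.12134
(3) 2.4117 × 0.83691 × 0.54822 = 1.10651
(4) 1.7617 × 0.65515 × 1.0415 = 1.20208
Highest is cycle (4) at 1.2021 (>1, arbitrage).

1.2021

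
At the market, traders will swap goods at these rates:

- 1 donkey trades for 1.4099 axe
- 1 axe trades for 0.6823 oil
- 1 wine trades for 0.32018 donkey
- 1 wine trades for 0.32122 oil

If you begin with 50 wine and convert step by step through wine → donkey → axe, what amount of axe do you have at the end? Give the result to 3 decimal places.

50 wine × 0.32018 = 16.009 donkey
16.009 donkey × 1.4099 = 22.5710891 axe

22.571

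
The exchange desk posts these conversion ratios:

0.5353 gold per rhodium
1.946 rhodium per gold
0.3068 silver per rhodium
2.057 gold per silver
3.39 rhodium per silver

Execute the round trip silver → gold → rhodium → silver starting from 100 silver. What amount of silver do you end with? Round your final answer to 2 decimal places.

100 silver × 2.057 = 205.7 gold
205.7 gold × 1.946 = 400.2922 rhodium
400.2922 rhodium × 0.3068 = 122.80964696 silver

122.81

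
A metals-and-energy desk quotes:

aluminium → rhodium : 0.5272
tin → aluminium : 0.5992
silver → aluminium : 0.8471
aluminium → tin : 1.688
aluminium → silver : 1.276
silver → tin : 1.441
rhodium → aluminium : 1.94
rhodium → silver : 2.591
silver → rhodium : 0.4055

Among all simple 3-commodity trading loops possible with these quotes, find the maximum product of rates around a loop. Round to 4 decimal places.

1.1571

aluminium→rhodium→silver→aluminium: 0.5272 × 2.591 × 0.8471 = 1.15712
aluminium→silver→tin→aluminium: 1.276 × 1.441 × 0.5992 = 1.10176
aluminium→silver→rhodium→aluminium: 1.276 × 0.4055 × 1.94 = 1.00379
Maximum is aluminium→rhodium→silver→aluminium at 1.1571; arbitrage exists.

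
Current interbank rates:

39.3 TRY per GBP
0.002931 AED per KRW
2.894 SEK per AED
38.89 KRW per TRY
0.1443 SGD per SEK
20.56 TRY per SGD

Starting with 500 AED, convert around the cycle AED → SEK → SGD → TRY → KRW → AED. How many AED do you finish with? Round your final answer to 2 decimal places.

489.34

500 AED × 2.894 = 1447 SEK
1447 SEK × 0.1443 = 208.8021 SGD
208.8021 SGD × 20.56 = 4292.971176 TRY
4292.971176 TRY × 38.89 = 166953.64903464 KRW
166953.64903464 KRW × 0.002931 = 489.34114532052984 AED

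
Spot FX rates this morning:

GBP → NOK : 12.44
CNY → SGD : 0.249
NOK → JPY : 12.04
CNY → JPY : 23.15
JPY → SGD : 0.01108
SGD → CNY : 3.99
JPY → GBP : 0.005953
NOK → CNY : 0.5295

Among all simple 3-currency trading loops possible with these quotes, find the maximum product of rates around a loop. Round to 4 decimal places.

CNY→JPY→SGD→CNY: 23.15 × 0.01108 × 3.99 = 1.02344
GBP→NOK→JPY→GBP: 12.44 × 12.04 × 0.005953 = 0.89163
Maximum is CNY→JPY→SGD→CNY at 1.0234; arbitrage exists.

1.0234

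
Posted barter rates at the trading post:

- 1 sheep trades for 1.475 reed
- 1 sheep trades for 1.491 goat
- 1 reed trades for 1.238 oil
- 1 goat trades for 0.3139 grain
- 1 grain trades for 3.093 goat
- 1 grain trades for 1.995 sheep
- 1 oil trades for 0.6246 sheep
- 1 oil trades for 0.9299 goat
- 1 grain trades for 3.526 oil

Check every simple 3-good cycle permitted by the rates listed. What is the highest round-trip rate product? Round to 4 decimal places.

1.1406

reed→oil→sheep→reed: 1.238 × 0.6246 × 1.475 = 1.14055
goat→grain→oil→goat: 0.3139 × 3.526 × 0.9299 = 1.02922
goat→grain→sheep→goat: 0.3139 × 1.995 × 1.491 = 0.93371
Maximum is reed→oil→sheep→reed at 1.1406; arbitrage exists.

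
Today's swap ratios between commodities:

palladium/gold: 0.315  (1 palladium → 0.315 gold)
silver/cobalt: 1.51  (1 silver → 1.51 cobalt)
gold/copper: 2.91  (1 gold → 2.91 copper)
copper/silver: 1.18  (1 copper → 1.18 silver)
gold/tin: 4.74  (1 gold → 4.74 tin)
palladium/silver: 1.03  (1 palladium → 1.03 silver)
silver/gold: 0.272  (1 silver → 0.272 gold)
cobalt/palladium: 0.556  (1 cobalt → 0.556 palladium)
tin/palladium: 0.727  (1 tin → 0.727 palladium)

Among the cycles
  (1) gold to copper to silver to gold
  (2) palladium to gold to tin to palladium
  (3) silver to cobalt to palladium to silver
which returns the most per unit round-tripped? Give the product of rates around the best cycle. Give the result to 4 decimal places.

(1) 2.91 × 1.18 × 0.272 = 0.93399
(2) 0.315 × 4.74 × 0.727 = 1.08548
(3) 1.51 × 0.556 × 1.03 = 0.86475
Highest is cycle (2) at 1.0855 (>1, arbitrage).

1.0855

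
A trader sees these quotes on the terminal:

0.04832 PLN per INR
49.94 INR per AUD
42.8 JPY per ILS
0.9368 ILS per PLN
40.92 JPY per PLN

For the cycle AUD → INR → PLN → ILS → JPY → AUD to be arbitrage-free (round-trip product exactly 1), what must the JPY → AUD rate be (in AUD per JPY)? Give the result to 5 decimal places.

0.01034

Known legs of the cycle: 49.94 × 0.04832 × 0.9368 × 42.8 = 96.753373100032
For no arbitrage the full-cycle product must be 1, so the missing rate is 1 / 96.753373100032 ≈ 0.0103356.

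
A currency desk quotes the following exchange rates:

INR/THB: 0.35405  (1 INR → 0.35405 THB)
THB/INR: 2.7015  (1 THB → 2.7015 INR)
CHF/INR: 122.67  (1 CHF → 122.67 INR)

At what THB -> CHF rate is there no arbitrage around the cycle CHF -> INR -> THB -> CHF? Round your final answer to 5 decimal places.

Known legs of the cycle: 122.67 × 0.35405 = 43.4313135
For no arbitrage the full-cycle product must be 1, so the missing rate is 1 / 43.4313135 ≈ 0.0230249.

0.02302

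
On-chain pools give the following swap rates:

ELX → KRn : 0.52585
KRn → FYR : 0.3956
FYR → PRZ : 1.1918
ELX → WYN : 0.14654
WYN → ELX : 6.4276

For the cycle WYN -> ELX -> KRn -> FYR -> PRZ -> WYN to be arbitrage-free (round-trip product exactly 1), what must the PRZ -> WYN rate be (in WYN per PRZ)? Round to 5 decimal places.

Known legs of the cycle: 6.4276 × 0.52585 × 0.3956 × 1.1918 = 1.5935672079032368
For no arbitrage the full-cycle product must be 1, so the missing rate is 1 / 1.5935672079032368 ≈ 0.6275230.

0.62752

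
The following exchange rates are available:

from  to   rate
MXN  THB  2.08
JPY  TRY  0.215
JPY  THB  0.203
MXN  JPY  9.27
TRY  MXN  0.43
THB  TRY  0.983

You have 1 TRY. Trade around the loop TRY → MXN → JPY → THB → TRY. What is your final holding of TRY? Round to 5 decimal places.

0.79542

1 TRY × 0.43 = 0.43 MXN
0.43 MXN × 9.27 = 3.9861 JPY
3.9861 JPY × 0.203 = 0.8091783 THB
0.8091783 THB × 0.983 = 0.7954222689 TRY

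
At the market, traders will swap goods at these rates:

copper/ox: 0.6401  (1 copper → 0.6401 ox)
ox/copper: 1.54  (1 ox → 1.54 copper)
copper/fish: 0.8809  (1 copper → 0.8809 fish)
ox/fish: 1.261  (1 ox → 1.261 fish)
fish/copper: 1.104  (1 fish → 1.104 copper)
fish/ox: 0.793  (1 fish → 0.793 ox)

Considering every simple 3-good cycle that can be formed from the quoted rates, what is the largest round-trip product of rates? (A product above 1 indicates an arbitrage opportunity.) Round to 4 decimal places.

copper→fish→ox→copper: 0.8809 × 0.793 × 1.54 = 1.07577
copper→ox→fish→copper: 0.6401 × 1.261 × 1.104 = 0.89111
Maximum is copper→fish→ox→copper at 1.0758; arbitrage exists.

1.0758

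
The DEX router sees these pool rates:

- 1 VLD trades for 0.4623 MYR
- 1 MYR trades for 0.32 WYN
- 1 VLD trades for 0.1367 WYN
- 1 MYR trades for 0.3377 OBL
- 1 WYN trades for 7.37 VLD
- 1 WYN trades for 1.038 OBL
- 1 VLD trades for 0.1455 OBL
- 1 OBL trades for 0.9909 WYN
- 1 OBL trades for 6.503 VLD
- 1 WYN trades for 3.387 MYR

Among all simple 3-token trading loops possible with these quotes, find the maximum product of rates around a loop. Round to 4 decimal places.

WYN→MYR→OBL→WYN: 3.387 × 0.3377 × 0.9909 = 1.13338
WYN→VLD→MYR→WYN: 7.37 × 0.4623 × 0.32 = 1.09029
WYN→VLD→OBL→WYN: 7.37 × 0.1455 × 0.9909 = 1.06258
VLD→MYR→OBL→VLD: 0.4623 × 0.3377 × 6.503 = 1.01524
WYN→OBL→VLD→WYN: 1.038 × 6.503 × 0.1367 = 0.92274
Maximum is WYN→MYR→OBL→WYN at 1.1334; arbitrage exists.

1.1334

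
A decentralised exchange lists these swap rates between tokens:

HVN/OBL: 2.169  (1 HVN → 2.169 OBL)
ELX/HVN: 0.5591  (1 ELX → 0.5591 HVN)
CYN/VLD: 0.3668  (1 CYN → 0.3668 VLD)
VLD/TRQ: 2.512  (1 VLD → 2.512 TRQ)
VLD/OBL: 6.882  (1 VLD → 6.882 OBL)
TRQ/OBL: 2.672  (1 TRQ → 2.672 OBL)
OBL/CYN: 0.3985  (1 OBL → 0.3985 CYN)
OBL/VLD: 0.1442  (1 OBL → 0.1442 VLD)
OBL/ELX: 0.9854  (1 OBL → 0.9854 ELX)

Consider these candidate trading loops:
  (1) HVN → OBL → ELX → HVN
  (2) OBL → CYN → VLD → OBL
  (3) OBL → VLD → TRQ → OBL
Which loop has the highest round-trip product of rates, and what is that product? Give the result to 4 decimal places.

(1) 2.169 × 0.9854 × 0.5591 = 1.19498
(2) 0.3985 × 0.3668 × 6.882 = 1.00594
(3) 0.1442 × 2.512 × 2.672 = 0.96788
Highest is cycle (1) at 1.1950 (>1, arbitrage).

1.1950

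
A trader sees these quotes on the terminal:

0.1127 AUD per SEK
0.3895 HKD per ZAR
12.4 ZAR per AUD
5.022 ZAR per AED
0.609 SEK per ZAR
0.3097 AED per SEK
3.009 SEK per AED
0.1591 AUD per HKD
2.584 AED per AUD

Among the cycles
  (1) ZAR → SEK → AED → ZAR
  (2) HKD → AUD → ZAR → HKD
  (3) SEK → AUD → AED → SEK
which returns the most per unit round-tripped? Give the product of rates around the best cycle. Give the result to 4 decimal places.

0.9472

(1) 0.609 × 0.3097 × 5.022 = 0.94719
(2) 0.1591 × 12.4 × 0.3895 = 0.76842
(3) 0.1127 × 2.584 × 3.009 = 0.87627
Highest is cycle (1) at 0.9472 (≤1, no arbitrage).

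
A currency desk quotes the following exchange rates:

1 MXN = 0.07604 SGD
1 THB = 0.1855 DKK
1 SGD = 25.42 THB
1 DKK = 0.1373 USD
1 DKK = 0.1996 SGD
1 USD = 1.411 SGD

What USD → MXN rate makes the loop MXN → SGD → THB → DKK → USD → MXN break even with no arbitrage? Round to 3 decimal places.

Known legs of the cycle: 0.07604 × 25.42 × 0.1855 × 0.1373 = 0.04923025729972
For no arbitrage the full-cycle product must be 1, so the missing rate is 1 / 0.04923025729972 ≈ 20.31271.

20.313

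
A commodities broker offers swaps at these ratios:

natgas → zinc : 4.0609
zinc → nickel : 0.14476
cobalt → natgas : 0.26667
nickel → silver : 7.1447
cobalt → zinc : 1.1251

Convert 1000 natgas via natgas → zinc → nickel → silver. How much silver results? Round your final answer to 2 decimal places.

1000 natgas × 4.0609 = 4060.9 zinc
4060.9 zinc × 0.14476 = 587.855884 nickel
587.855884 nickel × 7.1447 = 4200.0539344148 silver

4200.05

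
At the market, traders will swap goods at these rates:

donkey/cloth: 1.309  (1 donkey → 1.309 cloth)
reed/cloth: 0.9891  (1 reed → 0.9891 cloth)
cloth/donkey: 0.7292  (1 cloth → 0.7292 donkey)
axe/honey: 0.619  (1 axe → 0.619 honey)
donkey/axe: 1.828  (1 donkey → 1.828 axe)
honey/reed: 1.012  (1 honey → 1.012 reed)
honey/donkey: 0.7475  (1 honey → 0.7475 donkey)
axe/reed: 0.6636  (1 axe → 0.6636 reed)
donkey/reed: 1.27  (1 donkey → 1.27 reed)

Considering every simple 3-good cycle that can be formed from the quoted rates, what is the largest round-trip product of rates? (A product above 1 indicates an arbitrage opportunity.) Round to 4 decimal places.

cloth→donkey→reed→cloth: 0.7292 × 1.27 × 0.9891 = 0.91599
donkey→axe→honey→donkey: 1.828 × 0.619 × 0.7475 = 0.84582
Maximum is cloth→donkey→reed→cloth at 0.9160; no arbitrage — every cycle loses value.

0.9160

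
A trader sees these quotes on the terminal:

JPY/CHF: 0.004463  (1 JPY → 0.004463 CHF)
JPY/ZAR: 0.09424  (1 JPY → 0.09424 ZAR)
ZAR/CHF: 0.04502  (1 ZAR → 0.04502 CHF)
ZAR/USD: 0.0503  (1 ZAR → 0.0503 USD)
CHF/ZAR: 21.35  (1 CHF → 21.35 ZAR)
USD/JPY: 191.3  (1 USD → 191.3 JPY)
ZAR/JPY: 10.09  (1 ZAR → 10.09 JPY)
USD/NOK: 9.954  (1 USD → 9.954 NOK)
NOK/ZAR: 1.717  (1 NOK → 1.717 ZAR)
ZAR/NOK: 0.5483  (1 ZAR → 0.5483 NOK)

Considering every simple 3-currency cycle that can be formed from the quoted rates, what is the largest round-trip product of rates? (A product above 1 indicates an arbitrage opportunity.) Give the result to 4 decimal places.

0.9614

CHF→ZAR→JPY→CHF: 21.35 × 10.09 × 0.004463 = 0.96143
ZAR→USD→JPY→ZAR: 0.0503 × 191.3 × 0.09424 = 0.90681
ZAR→USD→NOK→ZAR: 0.0503 × 9.954 × 1.717 = 0.85968
Maximum is CHF→ZAR→JPY→CHF at 0.9614; no arbitrage — every cycle loses value.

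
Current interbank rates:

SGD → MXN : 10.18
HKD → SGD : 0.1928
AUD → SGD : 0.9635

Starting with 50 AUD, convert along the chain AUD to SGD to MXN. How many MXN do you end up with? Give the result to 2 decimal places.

490.42

50 AUD × 0.9635 = 48.175 SGD
48.175 SGD × 10.18 = 490.4215 MXN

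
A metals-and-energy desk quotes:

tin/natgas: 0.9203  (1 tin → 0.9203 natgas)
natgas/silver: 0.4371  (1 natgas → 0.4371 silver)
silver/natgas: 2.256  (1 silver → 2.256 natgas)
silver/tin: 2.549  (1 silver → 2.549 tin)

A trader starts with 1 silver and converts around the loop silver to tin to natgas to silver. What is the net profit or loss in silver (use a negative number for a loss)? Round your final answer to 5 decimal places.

1 silver × 2.549 = 2.549 tin
2.549 tin × 0.9203 = 2.3458447 natgas
2.3458447 natgas × 0.4371 = 1.02536871837 silver
Net change: 1.02536871837 − 1 = 0.02536871837 silver

0.02537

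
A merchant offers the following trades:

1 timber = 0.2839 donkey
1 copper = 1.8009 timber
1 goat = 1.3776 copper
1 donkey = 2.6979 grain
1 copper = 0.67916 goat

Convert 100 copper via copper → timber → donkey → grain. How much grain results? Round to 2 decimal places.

137.94

100 copper × 1.8009 = 180.09 timber
180.09 timber × 0.2839 = 51.127551 donkey
51.127551 donkey × 2.6979 = 137.9370198429 grain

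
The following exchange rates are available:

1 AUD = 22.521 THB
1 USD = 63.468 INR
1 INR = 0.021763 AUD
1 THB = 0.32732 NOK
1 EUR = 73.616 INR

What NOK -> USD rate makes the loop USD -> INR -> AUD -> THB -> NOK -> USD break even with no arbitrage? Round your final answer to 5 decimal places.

Known legs of the cycle: 63.468 × 0.021763 × 22.521 × 0.32732 = 10.18201630625707248
For no arbitrage the full-cycle product must be 1, so the missing rate is 1 / 10.18201630625707248 ≈ 0.0982124.

0.09821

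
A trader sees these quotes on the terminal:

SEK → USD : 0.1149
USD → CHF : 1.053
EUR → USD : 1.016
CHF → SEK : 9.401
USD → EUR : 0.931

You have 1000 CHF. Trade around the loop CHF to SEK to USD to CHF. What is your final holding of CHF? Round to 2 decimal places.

1137.42

1000 CHF × 9.401 = 9401 SEK
9401 SEK × 0.1149 = 1080.1749 USD
1080.1749 USD × 1.053 = 1137.4241697 CHF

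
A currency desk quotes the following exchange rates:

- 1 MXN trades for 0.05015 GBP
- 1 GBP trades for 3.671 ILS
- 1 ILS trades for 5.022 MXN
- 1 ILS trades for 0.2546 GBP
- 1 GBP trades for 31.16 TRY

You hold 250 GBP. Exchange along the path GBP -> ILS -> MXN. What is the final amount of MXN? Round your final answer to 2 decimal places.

250 GBP × 3.671 = 917.75 ILS
917.75 ILS × 5.022 = 4608.9405 MXN

4608.94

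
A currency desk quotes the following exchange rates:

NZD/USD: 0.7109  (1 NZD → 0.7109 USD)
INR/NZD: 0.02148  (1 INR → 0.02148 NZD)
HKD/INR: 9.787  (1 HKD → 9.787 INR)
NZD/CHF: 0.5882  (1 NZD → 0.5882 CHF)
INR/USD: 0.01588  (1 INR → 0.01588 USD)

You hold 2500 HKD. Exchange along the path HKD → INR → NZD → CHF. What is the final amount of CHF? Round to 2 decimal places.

309.14

2500 HKD × 9.787 = 24467.5 INR
24467.5 INR × 0.02148 = 525.5619 NZD
525.5619 NZD × 0.5882 = 309.13550958 CHF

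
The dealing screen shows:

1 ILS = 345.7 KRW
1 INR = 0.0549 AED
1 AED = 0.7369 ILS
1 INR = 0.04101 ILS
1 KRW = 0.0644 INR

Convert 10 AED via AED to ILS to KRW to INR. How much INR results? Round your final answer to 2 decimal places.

164.06

10 AED × 0.7369 = 7.369 ILS
7.369 ILS × 345.7 = 2547.4633 KRW
2547.4633 KRW × 0.0644 = 164.05663652 INR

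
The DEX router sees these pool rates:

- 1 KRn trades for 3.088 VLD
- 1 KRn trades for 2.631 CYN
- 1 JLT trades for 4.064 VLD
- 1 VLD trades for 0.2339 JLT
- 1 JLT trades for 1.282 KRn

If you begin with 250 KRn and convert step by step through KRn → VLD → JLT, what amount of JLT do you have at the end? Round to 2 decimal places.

180.57

250 KRn × 3.088 = 772 VLD
772 VLD × 0.2339 = 180.5708 JLT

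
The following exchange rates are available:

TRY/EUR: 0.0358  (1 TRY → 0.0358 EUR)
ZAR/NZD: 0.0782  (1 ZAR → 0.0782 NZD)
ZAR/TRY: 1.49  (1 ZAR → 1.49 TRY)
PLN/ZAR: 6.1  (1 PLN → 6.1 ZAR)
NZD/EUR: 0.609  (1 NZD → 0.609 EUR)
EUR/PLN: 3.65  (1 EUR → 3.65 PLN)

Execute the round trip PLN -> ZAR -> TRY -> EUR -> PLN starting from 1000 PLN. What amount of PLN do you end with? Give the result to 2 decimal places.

1000 PLN × 6.1 = 6100 ZAR
6100 ZAR × 1.49 = 9089 TRY
9089 TRY × 0.0358 = 325.3862 EUR
325.3862 EUR × 3.65 = 1187.65963 PLN

1187.66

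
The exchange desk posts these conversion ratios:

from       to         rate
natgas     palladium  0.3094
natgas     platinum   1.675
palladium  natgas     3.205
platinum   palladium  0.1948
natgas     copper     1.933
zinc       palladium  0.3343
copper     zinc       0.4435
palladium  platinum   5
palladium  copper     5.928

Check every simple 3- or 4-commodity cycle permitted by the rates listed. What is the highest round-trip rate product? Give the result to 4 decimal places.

1.0458

natgas→platinum→palladium→natgas: 1.675 × 0.1948 × 3.205 = 1.04576
natgas→copper→zinc→palladium→natgas: 1.933 × 0.4435 × 0.3343 × 3.205 = 0.91852
zinc→palladium→copper→zinc: 0.3343 × 5.928 × 0.4435 = 0.87890
Maximum is natgas→platinum→palladium→natgas at 1.0458; arbitrage exists.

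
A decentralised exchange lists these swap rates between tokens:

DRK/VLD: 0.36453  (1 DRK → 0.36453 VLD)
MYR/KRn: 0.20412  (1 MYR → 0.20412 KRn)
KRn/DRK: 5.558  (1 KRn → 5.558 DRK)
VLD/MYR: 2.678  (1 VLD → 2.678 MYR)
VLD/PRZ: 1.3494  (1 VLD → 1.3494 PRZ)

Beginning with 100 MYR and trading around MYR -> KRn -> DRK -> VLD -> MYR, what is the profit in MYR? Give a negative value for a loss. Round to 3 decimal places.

100 MYR × 0.20412 = 20.412 KRn
20.412 KRn × 5.558 = 113.449896 DRK
113.449896 DRK × 0.36453 = 41.35589058888 VLD
41.35589058888 VLD × 2.678 = 110.75107499702064 MYR
Net change: 110.75107499702064 − 100 = 10.75107499702064 MYR

10.751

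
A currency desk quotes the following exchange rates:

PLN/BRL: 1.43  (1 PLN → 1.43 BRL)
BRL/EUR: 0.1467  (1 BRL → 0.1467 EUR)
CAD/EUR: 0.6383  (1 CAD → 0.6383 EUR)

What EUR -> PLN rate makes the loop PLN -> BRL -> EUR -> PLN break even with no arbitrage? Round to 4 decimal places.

4.7669

Known legs of the cycle: 1.43 × 0.1467 = 0.209781
For no arbitrage the full-cycle product must be 1, so the missing rate is 1 / 0.209781 ≈ 4.766876.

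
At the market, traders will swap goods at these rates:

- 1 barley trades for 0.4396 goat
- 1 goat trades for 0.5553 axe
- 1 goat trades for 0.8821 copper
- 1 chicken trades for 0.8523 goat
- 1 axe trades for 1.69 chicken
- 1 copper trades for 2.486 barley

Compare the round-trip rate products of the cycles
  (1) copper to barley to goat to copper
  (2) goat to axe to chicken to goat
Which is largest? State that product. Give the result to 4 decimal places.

(1) 2.486 × 0.4396 × 0.8821 = 0.96400
(2) 0.5553 × 1.69 × 0.8523 = 0.79985
Highest is cycle (1) at 0.9640 (≤1, no arbitrage).

0.9640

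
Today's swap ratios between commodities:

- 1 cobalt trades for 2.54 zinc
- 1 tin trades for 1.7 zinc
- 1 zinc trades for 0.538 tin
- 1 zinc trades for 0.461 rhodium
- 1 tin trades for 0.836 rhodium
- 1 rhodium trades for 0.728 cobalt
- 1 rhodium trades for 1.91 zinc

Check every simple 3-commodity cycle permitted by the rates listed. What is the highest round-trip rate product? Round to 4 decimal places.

zinc→tin→rhodium→zinc: 0.538 × 0.836 × 1.91 = 0.85906
zinc→rhodium→cobalt→zinc: 0.461 × 0.728 × 2.54 = 0.85244
Maximum is zinc→tin→rhodium→zinc at 0.8591; no arbitrage — every cycle loses value.

0.8591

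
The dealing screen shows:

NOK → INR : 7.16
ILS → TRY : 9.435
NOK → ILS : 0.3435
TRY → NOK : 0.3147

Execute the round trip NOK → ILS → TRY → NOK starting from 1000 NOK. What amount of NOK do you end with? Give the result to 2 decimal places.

1019.92

1000 NOK × 0.3435 = 343.5 ILS
343.5 ILS × 9.435 = 3240.9225 TRY
3240.9225 TRY × 0.3147 = 1019.91831075 NOK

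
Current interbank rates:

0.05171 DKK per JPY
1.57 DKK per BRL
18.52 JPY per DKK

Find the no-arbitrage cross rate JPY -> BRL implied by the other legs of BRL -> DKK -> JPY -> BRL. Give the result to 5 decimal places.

Known legs of the cycle: 1.57 × 18.52 = 29.0764
For no arbitrage the full-cycle product must be 1, so the missing rate is 1 / 29.0764 ≈ 0.0343922.

0.03439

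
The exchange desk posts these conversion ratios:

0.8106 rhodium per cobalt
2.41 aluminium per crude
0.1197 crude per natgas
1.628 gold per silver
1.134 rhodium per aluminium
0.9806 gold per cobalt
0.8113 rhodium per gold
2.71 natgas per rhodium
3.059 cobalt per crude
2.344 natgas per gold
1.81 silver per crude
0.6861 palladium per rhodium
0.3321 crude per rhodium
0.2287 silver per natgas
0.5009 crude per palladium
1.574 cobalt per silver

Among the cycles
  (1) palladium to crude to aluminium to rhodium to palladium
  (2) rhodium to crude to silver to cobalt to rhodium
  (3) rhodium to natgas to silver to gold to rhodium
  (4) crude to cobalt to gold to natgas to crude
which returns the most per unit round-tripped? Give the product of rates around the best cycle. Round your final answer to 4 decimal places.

(1) 0.5009 × 2.41 × 1.134 × 0.6861 = 0.93922
(2) 0.3321 × 1.81 × 1.574 × 0.8106 = 0.76694
(3) 2.71 × 0.2287 × 1.628 × 0.8113 = 0.81860
(4) 3.059 × 0.9806 × 2.344 × 0.1197 = 0.84163
Highest is cycle (1) at 0.9392 (≤1, no arbitrage).

0.9392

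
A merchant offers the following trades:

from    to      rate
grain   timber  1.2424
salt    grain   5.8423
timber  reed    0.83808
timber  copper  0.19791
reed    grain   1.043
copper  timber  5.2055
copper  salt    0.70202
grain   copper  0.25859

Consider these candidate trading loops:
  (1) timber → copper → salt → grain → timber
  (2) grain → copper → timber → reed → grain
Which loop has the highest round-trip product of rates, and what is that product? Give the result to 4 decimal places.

1.1766

(1) 0.19791 × 0.70202 × 5.8423 × 1.2424 = 1.00847
(2) 0.25859 × 5.2055 × 0.83808 × 1.043 = 1.17664
Highest is cycle (2) at 1.1766 (>1, arbitrage).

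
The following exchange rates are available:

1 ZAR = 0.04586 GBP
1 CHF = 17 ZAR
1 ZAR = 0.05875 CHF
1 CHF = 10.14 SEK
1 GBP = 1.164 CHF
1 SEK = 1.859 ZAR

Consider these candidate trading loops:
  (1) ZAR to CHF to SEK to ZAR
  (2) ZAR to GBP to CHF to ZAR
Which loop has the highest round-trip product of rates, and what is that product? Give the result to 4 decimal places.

(1) 0.05875 × 10.14 × 1.859 = 1.10745
(2) 0.04586 × 1.164 × 17 = 0.90748
Highest is cycle (1) at 1.1075 (>1, arbitrage).

1.1075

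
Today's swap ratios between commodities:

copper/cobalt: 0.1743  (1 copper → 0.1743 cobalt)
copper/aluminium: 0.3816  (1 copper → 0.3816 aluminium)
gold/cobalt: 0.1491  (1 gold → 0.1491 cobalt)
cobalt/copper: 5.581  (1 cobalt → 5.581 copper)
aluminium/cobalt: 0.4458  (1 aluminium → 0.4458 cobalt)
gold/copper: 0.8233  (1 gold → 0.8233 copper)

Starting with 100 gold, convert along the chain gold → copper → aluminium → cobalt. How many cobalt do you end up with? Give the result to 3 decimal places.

14.006

100 gold × 0.8233 = 82.33 copper
82.33 copper × 0.3816 = 31.417128 aluminium
31.417128 aluminium × 0.4458 = 14.0057556624 cobalt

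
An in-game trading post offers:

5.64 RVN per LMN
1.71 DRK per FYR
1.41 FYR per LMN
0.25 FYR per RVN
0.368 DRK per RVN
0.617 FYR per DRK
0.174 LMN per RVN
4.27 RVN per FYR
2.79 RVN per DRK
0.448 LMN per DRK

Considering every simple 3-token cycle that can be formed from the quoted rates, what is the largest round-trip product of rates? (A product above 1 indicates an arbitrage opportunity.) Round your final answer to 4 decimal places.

FYR→DRK→RVN→FYR: 1.71 × 2.79 × 0.25 = 1.19273
FYR→DRK→LMN→FYR: 1.71 × 0.448 × 1.41 = 1.08017
FYR→RVN→LMN→FYR: 4.27 × 0.174 × 1.41 = 1.04760
FYR→RVN→DRK→FYR: 4.27 × 0.368 × 0.617 = 0.96953
LMN→RVN→DRK→LMN: 5.64 × 0.368 × 0.448 = 0.92983
Maximum is FYR→DRK→RVN→FYR at 1.1927; arbitrage exists.

1.1927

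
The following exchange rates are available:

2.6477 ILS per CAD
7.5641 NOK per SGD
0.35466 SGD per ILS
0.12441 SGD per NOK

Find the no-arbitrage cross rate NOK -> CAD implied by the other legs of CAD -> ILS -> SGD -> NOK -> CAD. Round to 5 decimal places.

Known legs of the cycle: 2.6477 × 0.35466 × 7.5641 = 7.1029416483762
For no arbitrage the full-cycle product must be 1, so the missing rate is 1 / 7.1029416483762 ≈ 0.1407867.

0.14079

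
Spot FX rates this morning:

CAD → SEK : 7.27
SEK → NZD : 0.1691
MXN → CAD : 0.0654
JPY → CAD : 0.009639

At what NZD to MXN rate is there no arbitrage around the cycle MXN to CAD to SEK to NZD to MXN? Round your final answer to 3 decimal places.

12.438

Known legs of the cycle: 0.0654 × 7.27 × 0.1691 = 0.0803999478
For no arbitrage the full-cycle product must be 1, so the missing rate is 1 / 0.0803999478 ≈ 12.43782.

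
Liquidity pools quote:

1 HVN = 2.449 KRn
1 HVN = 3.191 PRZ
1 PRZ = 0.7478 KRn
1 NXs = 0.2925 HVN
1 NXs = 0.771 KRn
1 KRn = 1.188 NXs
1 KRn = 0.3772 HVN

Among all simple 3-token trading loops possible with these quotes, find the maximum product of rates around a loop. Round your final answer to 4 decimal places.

0.9001

KRn→HVN→PRZ→KRn: 0.3772 × 3.191 × 0.7478 = 0.90009
NXs→HVN→KRn→NXs: 0.2925 × 2.449 × 1.188 = 0.85100
Maximum is KRn→HVN→PRZ→KRn at 0.9001; no arbitrage — every cycle loses value.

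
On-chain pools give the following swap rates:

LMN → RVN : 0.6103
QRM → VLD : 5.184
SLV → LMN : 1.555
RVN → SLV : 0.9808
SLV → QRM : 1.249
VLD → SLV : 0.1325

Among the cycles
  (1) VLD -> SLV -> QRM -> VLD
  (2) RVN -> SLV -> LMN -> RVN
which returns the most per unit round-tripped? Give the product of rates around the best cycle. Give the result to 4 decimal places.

(1) 0.1325 × 1.249 × 5.184 = 0.85791
(2) 0.9808 × 1.555 × 0.6103 = 0.93080
Highest is cycle (2) at 0.9308 (≤1, no arbitrage).

0.9308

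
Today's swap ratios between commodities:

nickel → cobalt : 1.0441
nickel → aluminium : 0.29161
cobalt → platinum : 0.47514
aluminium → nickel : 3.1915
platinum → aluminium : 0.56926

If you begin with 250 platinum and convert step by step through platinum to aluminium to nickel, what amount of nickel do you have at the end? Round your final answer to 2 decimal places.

250 platinum × 0.56926 = 142.315 aluminium
142.315 aluminium × 3.1915 = 454.1983225 nickel

454.20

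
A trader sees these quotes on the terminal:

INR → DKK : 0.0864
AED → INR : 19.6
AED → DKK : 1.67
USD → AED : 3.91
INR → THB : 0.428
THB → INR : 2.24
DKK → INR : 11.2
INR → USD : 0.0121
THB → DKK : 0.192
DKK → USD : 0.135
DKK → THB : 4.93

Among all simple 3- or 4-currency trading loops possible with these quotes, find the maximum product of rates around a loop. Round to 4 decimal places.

0.9541

THB→INR→DKK→THB: 2.24 × 0.0864 × 4.93 = 0.95413
AED→INR→USD→AED: 19.6 × 0.0121 × 3.91 = 0.92730
THB→DKK→INR→THB: 0.192 × 11.2 × 0.428 = 0.92037
AED→INR→DKK→USD→AED: 19.6 × 0.0864 × 0.135 × 3.91 = 0.89388
AED→DKK→INR→USD→AED: 1.67 × 11.2 × 0.0121 × 3.91 = 0.88490
AED→DKK→USD→AED: 1.67 × 0.135 × 3.91 = 0.88151
Maximum is THB→INR→DKK→THB at 0.9541; no arbitrage — every cycle loses value.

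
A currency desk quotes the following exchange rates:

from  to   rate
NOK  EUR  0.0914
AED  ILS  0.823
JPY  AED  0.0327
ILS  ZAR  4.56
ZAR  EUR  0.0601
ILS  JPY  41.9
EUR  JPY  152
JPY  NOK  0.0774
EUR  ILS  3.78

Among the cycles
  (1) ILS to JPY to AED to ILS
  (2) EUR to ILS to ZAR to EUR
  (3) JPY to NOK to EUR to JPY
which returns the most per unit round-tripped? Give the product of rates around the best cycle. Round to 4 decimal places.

1.1276

(1) 41.9 × 0.0327 × 0.823 = 1.12762
(2) 3.78 × 4.56 × 0.0601 = 1.03593
(3) 0.0774 × 0.0914 × 152 = 1.07530
Highest is cycle (1) at 1.1276 (>1, arbitrage).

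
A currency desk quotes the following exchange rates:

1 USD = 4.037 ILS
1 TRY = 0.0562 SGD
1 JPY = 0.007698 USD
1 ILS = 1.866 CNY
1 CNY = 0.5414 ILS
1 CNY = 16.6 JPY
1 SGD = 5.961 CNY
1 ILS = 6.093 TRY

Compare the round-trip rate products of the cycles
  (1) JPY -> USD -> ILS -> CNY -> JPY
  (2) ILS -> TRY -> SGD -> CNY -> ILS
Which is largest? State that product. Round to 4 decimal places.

(1) 0.007698 × 4.037 × 1.866 × 16.6 = 0.96262
(2) 6.093 × 0.0562 × 5.961 × 0.5414 = 1.10511
Highest is cycle (2) at 1.1051 (>1, arbitrage).

1.1051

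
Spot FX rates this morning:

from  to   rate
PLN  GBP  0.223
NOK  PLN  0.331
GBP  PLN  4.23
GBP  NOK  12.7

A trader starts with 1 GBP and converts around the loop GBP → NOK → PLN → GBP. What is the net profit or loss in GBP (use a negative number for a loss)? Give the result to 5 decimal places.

1 GBP × 12.7 = 12.7 NOK
12.7 NOK × 0.331 = 4.2037 PLN
4.2037 PLN × 0.223 = 0.9374251 GBP
Net change: 0.9374251 − 1 = -0.0625749 GBP

-0.06257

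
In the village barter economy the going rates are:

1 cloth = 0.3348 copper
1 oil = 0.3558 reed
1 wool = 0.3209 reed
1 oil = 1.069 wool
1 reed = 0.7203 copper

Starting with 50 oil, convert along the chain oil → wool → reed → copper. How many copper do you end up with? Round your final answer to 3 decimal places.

12.355

50 oil × 1.069 = 53.45 wool
53.45 wool × 0.3209 = 17.152105 reed
17.152105 reed × 0.7203 = 12.3546612315 copper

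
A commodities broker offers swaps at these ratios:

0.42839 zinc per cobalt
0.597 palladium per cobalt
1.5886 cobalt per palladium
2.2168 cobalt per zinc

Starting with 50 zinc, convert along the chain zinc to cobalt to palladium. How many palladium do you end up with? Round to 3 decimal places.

66.171

50 zinc × 2.2168 = 110.84 cobalt
110.84 cobalt × 0.597 = 66.17148 palladium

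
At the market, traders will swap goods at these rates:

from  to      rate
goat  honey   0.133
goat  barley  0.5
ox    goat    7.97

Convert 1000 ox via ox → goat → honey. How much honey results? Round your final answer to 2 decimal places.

1060.01

1000 ox × 7.97 = 7970 goat
7970 goat × 0.133 = 1060.01 honey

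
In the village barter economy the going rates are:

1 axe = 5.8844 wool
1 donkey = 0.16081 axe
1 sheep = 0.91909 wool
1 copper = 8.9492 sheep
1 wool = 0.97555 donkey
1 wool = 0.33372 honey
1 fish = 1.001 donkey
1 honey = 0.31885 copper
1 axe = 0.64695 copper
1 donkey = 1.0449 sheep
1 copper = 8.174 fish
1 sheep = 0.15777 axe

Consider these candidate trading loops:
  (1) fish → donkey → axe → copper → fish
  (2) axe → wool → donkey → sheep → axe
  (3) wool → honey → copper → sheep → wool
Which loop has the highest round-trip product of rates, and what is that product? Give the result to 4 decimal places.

0.9463

(1) 1.001 × 0.16081 × 0.64695 × 8.174 = 0.85124
(2) 5.8844 × 0.97555 × 1.0449 × 0.15777 = 0.94635
(3) 0.33372 × 0.31885 × 8.9492 × 0.91909 = 0.87521
Highest is cycle (2) at 0.9463 (≤1, no arbitrage).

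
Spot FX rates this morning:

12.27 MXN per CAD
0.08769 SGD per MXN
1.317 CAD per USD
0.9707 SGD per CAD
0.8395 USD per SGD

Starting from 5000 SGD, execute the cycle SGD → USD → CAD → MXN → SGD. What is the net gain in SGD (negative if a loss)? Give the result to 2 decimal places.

5000 SGD × 0.8395 = 4197.5 USD
4197.5 USD × 1.317 = 5528.1075 CAD
5528.1075 CAD × 12.27 = 67829.879025 MXN
67829.879025 MXN × 0.08769 = 5948.00209170225 SGD
Net change: 5948.00209170225 − 5000 = 948.00209170225 SGD

948.00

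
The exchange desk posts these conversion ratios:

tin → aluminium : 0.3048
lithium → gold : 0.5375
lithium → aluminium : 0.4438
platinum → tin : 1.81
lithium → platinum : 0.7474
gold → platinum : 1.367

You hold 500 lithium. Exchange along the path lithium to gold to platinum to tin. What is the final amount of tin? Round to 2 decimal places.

664.96

500 lithium × 0.5375 = 268.75 gold
268.75 gold × 1.367 = 367.38125 platinum
367.38125 platinum × 1.81 = 664.9600625 tin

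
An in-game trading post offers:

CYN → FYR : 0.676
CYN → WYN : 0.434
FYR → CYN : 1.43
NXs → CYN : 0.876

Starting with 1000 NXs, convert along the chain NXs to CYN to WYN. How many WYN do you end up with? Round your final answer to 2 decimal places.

1000 NXs × 0.876 = 876 CYN
876 CYN × 0.434 = 380.184 WYN

380.18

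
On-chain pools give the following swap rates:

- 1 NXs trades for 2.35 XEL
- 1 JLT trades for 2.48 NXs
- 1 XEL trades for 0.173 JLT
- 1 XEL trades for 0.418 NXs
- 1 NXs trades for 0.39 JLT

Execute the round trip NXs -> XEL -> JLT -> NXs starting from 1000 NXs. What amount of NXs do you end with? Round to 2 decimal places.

1000 NXs × 2.35 = 2350 XEL
2350 XEL × 0.173 = 406.55 JLT
406.55 JLT × 2.48 = 1008.244 NXs

1008.24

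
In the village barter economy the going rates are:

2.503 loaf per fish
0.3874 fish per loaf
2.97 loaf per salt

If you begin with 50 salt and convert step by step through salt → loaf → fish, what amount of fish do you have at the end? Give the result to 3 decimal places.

57.529

50 salt × 2.97 = 148.5 loaf
148.5 loaf × 0.3874 = 57.5289 fish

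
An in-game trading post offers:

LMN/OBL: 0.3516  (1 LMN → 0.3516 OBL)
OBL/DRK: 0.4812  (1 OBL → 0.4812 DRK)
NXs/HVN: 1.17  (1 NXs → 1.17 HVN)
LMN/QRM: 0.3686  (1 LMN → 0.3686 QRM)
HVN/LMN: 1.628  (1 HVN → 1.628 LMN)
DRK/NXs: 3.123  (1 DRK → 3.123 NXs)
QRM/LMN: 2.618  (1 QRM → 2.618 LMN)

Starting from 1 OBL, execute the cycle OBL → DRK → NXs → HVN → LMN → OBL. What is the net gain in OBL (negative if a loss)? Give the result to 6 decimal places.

0.006437

1 OBL × 0.4812 = 0.4812 DRK
0.4812 DRK × 3.123 = 1.5027876 NXs
1.5027876 NXs × 1.17 = 1.758261492 HVN
1.758261492 HVN × 1.628 = 2.862449708976 LMN
2.862449708976 LMN × 0.3516 = 1.0064373176759616 OBL
Net change: 1.0064373176759616 − 1 = 0.0064373176759616 OBL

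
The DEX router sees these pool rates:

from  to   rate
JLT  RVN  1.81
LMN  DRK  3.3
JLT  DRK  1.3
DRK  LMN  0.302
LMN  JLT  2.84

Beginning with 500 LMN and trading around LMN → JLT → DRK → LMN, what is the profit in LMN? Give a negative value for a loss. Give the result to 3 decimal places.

57.492

500 LMN × 2.84 = 1420 JLT
1420 JLT × 1.3 = 1846 DRK
1846 DRK × 0.302 = 557.492 LMN
Net change: 557.492 − 500 = 57.492 LMN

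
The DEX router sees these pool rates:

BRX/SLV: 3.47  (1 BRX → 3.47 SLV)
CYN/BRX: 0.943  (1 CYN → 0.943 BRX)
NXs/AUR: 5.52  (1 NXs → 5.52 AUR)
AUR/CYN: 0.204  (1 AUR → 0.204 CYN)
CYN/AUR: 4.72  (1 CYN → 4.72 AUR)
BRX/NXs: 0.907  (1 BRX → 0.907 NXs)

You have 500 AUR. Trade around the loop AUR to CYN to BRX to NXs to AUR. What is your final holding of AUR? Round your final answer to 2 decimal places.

500 AUR × 0.204 = 102 CYN
102 CYN × 0.943 = 96.186 BRX
96.186 BRX × 0.907 = 87.240702 NXs
87.240702 NXs × 5.52 = 481.56867504 AUR

481.57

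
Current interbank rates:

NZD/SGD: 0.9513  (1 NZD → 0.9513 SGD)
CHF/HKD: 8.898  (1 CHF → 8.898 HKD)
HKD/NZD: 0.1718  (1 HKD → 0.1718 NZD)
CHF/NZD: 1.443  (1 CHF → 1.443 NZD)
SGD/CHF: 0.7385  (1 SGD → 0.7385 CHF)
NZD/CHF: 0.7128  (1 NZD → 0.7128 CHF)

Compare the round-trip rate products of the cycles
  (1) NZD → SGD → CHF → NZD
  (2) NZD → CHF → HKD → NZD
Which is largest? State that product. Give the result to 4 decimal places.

1.0896

(1) 0.9513 × 0.7385 × 1.443 = 1.01376
(2) 0.7128 × 8.898 × 0.1718 = 1.08964
Highest is cycle (2) at 1.0896 (>1, arbitrage).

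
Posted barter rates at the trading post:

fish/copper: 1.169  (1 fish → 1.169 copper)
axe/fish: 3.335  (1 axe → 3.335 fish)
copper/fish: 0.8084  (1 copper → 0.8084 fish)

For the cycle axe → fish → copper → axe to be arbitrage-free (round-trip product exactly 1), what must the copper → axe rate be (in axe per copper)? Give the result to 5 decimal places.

0.25650

Known legs of the cycle: 3.335 × 1.169 = 3.898615
For no arbitrage the full-cycle product must be 1, so the missing rate is 1 / 3.898615 ≈ 0.2565013.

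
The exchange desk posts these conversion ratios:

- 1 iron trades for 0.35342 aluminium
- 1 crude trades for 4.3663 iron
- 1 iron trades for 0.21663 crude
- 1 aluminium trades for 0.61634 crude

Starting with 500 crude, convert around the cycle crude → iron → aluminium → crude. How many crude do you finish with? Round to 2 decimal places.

500 crude × 4.3663 = 2183.15 iron
2183.15 iron × 0.35342 = 771.568873 aluminium
771.568873 aluminium × 0.61634 = 475.54875918482 crude

475.55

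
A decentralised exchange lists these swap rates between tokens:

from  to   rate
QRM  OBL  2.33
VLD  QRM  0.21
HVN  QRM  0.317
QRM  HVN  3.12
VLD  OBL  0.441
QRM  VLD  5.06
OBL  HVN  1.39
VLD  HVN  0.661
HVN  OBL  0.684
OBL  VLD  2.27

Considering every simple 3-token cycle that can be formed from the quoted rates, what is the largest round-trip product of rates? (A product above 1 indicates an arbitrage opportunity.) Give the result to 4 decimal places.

1.1107

QRM→OBL→VLD→QRM: 2.33 × 2.27 × 0.21 = 1.11071
HVN→QRM→VLD→HVN: 0.317 × 5.06 × 0.661 = 1.06026
HVN→QRM→OBL→HVN: 0.317 × 2.33 × 1.39 = 1.02667
HVN→OBL→VLD→HVN: 0.684 × 2.27 × 0.661 = 1.02632
Maximum is QRM→OBL→VLD→QRM at 1.1107; arbitrage exists.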